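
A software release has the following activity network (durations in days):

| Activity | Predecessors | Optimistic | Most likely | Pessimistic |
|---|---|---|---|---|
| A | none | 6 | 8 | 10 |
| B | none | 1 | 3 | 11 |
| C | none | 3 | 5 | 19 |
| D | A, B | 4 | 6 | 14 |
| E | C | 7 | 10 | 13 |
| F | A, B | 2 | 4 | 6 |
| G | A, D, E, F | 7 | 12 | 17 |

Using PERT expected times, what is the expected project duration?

29 days

te_A = (6 + 4·8 + 10)/6 = 48/6 = 8
te_B = (1 + 4·3 + 11)/6 = 24/6 = 4
te_C = (3 + 4·5 + 19)/6 = 42/6 = 7
te_D = (4 + 4·6 + 14)/6 = 42/6 = 7
te_E = (7 + 4·10 + 13)/6 = 60/6 = 10
te_F = (2 + 4·4 + 6)/6 = 24/6 = 4
te_G = (7 + 4·12 + 17)/6 = 72/6 = 12

Forward pass:
ES_A = 0; EF_A = 8
ES_B = 0; EF_B = 4
ES_C = 0; EF_C = 7
ES_D = max(EF_A=8, EF_B=4) = 8; EF_D = 8+7 = 15
ES_E = 7; EF_E = 7+10 = 17
ES_F = max(EF_A=8, EF_B=4) = 8; EF_F = 8+4 = 12
ES_G = max(EF_A=8, EF_D=15, EF_E=17, EF_F=12) = 17; EF_G = 17+12 = 29
Expected project duration μ = 29 days. Critical path: C → E → G.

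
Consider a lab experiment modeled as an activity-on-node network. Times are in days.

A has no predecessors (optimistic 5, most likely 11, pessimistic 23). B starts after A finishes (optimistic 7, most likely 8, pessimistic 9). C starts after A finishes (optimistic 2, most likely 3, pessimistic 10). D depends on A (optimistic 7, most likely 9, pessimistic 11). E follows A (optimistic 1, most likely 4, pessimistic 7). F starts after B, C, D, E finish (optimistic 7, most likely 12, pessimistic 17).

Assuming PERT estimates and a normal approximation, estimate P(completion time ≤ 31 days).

te_A = (5 + 4·11 + 23)/6 = 72/6 = 12; σ²_A = ((23−5)/6)² = 9.000
te_B = (7 + 4·8 + 9)/6 = 48/6 = 8; σ²_B = ((9−7)/6)² = 0.111
te_C = (2 + 4·3 + 10)/6 = 24/6 = 4; σ²_C = ((10−2)/6)² = 1.778
te_D = (7 + 4·9 + 11)/6 = 54/6 = 9; σ²_D = ((11−7)/6)² = 0.444
te_E = (1 + 4·4 + 7)/6 = 24/6 = 4; σ²_E = ((7−1)/6)² = 1.000
te_F = (7 + 4·12 + 17)/6 = 72/6 = 12; σ²_F = ((17−7)/6)² = 2.778

Forward pass:
ES_A = 0; EF_A = 12
ES_B = 12; EF_B = 12+8 = 20
ES_C = 12; EF_C = 12+4 = 16
ES_D = 12; EF_D = 12+9 = 21
ES_E = 12; EF_E = 12+4 = 16
ES_F = max(EF_B=20, EF_C=16, EF_D=21, EF_E=16) = 21; EF_F = 21+12 = 33
Expected project duration μ = 33 days. Critical path: A → D → F.

Variance along critical path = 9.000 + 0.444 + 2.778 = 12.222; σ = √12.222 = 3.496 days.
Z = (31 − 33) / 3.496 = -0.572
P(T ≤ 31) = Φ(-0.572) ≈ 0.284

0.284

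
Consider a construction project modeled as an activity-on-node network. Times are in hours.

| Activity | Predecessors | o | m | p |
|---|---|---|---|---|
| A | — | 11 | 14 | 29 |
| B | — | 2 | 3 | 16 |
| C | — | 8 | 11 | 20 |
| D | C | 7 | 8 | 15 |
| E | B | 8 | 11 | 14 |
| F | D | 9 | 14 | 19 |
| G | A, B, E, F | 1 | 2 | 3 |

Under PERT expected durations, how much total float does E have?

19 hours

te_A = (11 + 4·14 + 29)/6 = 96/6 = 16
te_B = (2 + 4·3 + 16)/6 = 30/6 = 5
te_C = (8 + 4·11 + 20)/6 = 72/6 = 12
te_D = (7 + 4·8 + 15)/6 = 54/6 = 9
te_E = (8 + 4·11 + 14)/6 = 66/6 = 11
te_F = (9 + 4·14 + 19)/6 = 84/6 = 14
te_G = (1 + 4·2 + 3)/6 = 12/6 = 2

Forward pass:
ES_A = 0; EF_A = 16
ES_B = 0; EF_B = 5
ES_C = 0; EF_C = 12
ES_D = 12; EF_D = 12+9 = 21
ES_E = 5; EF_E = 5+11 = 16
ES_F = 21; EF_F = 21+14 = 35
ES_G = max(EF_A=16, EF_B=5, EF_E=16, EF_F=35) = 35; EF_G = 35+2 = 37
Expected project duration μ = 37 hours. Critical path: C → D → F → G.

Backward pass:
LF_G = 37; LS_G = 37−2 = 35
LF_F = LS_G = 35; LS_F = 35−14 = 21
LF_E = LS_G = 35; LS_E = 35−11 = 24
LF_D = LS_F = 21; LS_D = 21−9 = 12
LF_C = LS_D = 12; LS_C = 12−12 = 0
LF_B = min(LS_E=24, LS_G=35) = 24; LS_B = 24−5 = 19
LF_A = LS_G = 35; LS_A = 35−16 = 19
Slack_E = LS_E − ES_E = 24 − 5 = 19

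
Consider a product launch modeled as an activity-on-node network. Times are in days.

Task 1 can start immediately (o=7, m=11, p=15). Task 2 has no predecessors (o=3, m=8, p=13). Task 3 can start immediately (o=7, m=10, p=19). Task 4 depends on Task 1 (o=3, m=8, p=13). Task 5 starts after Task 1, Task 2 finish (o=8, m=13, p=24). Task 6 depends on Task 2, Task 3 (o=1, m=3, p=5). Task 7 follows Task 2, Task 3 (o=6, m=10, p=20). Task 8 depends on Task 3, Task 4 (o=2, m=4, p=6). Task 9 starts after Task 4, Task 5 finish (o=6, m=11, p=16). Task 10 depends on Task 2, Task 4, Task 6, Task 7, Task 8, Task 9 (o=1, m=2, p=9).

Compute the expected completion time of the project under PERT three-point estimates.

39 days

te_Task 1 = (7 + 4·11 + 15)/6 = 66/6 = 11
te_Task 2 = (3 + 4·8 + 13)/6 = 48/6 = 8
te_Task 3 = (7 + 4·10 + 19)/6 = 66/6 = 11
te_Task 4 = (3 + 4·8 + 13)/6 = 48/6 = 8
te_Task 5 = (8 + 4·13 + 24)/6 = 84/6 = 14
te_Task 6 = (1 + 4·3 + 5)/6 = 18/6 = 3
te_Task 7 = (6 + 4·10 + 20)/6 = 66/6 = 11
te_Task 8 = (2 + 4·4 + 6)/6 = 24/6 = 4
te_Task 9 = (6 + 4·11 + 16)/6 = 66/6 = 11
te_Task 10 = (1 + 4·2 + 9)/6 = 18/6 = 3

Forward pass:
ES_Task 1 = 0; EF_Task 1 = 11
ES_Task 2 = 0; EF_Task 2 = 8
ES_Task 3 = 0; EF_Task 3 = 11
ES_Task 4 = 11; EF_Task 4 = 11+8 = 19
ES_Task 5 = max(EF_Task 1=11, EF_Task 2=8) = 11; EF_Task 5 = 11+14 = 25
ES_Task 6 = max(EF_Task 2=8, EF_Task 3=11) = 11; EF_Task 6 = 11+3 = 14
ES_Task 7 = max(EF_Task 2=8, EF_Task 3=11) = 11; EF_Task 7 = 11+11 = 22
ES_Task 8 = max(EF_Task 3=11, EF_Task 4=19) = 19; EF_Task 8 = 19+4 = 23
ES_Task 9 = max(EF_Task 4=19, EF_Task 5=25) = 25; EF_Task 9 = 25+11 = 36
ES_Task 10 = max(EF_Task 2=8, EF_Task 4=19, EF_Task 6=14, EF_Task 7=22, EF_Task 8=23, EF_Task 9=36) = 36; EF_Task 10 = 36+3 = 39
Expected project duration μ = 39 days. Critical path: Task 1 → Task 5 → Task 9 → Task 10.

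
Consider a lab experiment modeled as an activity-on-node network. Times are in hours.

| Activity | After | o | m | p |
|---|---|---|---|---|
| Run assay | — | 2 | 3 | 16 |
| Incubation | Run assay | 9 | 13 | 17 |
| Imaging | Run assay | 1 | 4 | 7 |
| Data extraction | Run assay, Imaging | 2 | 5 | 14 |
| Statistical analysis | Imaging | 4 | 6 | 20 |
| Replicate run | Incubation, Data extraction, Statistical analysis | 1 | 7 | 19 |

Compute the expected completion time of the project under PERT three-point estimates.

te_Run assay = (2 + 4·3 + 16)/6 = 30/6 = 5
te_Incubation = (9 + 4·13 + 17)/6 = 78/6 = 13
te_Imaging = (1 + 4·4 + 7)/6 = 24/6 = 4
te_Data extraction = (2 + 4·5 + 14)/6 = 36/6 = 6
te_Statistical analysis = (4 + 4·6 + 20)/6 = 48/6 = 8
te_Replicate run = (1 + 4·7 + 19)/6 = 48/6 = 8

Forward pass:
ES_Run assay = 0; EF_Run assay = 5
ES_Incubation = 5; EF_Incubation = 5+13 = 18
ES_Imaging = 5; EF_Imaging = 5+4 = 9
ES_Data extraction = max(EF_Run assay=5, EF_Imaging=9) = 9; EF_Data extraction = 9+6 = 15
ES_Statistical analysis = 9; EF_Statistical analysis = 9+8 = 17
ES_Replicate run = max(EF_Incubation=18, EF_Data extraction=15, EF_Statistical analysis=17) = 18; EF_Replicate run = 18+8 = 26
Expected project duration μ = 26 hours. Critical path: Run assay → Incubation → Replicate run.

26 hours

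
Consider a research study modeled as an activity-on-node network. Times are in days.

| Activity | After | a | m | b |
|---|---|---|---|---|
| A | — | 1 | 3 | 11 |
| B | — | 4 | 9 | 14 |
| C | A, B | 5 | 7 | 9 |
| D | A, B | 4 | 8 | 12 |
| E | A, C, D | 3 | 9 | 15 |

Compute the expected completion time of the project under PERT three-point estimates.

26 days

te_A = (1 + 4·3 + 11)/6 = 24/6 = 4
te_B = (4 + 4·9 + 14)/6 = 54/6 = 9
te_C = (5 + 4·7 + 9)/6 = 42/6 = 7
te_D = (4 + 4·8 + 12)/6 = 48/6 = 8
te_E = (3 + 4·9 + 15)/6 = 54/6 = 9

Forward pass:
ES_A = 0; EF_A = 4
ES_B = 0; EF_B = 9
ES_C = max(EF_A=4, EF_B=9) = 9; EF_C = 9+7 = 16
ES_D = max(EF_A=4, EF_B=9) = 9; EF_D = 9+8 = 17
ES_E = max(EF_A=4, EF_C=16, EF_D=17) = 17; EF_E = 17+9 = 26
Expected project duration μ = 26 days. Critical path: B → D → E.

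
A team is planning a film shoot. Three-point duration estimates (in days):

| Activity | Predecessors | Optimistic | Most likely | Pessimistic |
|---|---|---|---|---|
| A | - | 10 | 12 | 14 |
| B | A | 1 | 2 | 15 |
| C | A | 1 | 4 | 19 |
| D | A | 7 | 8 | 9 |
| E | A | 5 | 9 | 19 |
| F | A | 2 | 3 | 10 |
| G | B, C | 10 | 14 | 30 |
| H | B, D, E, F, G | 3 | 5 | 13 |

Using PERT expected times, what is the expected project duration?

te_A = (10 + 4·12 + 14)/6 = 72/6 = 12
te_B = (1 + 4·2 + 15)/6 = 24/6 = 4
te_C = (1 + 4·4 + 19)/6 = 36/6 = 6
te_D = (7 + 4·8 + 9)/6 = 48/6 = 8
te_E = (5 + 4·9 + 19)/6 = 60/6 = 10
te_F = (2 + 4·3 + 10)/6 = 24/6 = 4
te_G = (10 + 4·14 + 30)/6 = 96/6 = 16
te_H = (3 + 4·5 + 13)/6 = 36/6 = 6

Forward pass:
ES_A = 0; EF_A = 12
ES_B = 12; EF_B = 12+4 = 16
ES_C = 12; EF_C = 12+6 = 18
ES_D = 12; EF_D = 12+8 = 20
ES_E = 12; EF_E = 12+10 = 22
ES_F = 12; EF_F = 12+4 = 16
ES_G = max(EF_B=16, EF_C=18) = 18; EF_G = 18+16 = 34
ES_H = max(EF_B=16, EF_D=20, EF_E=22, EF_F=16, EF_G=34) = 34; EF_H = 34+6 = 40
Expected project duration μ = 40 days. Critical path: A → C → G → H.

40 days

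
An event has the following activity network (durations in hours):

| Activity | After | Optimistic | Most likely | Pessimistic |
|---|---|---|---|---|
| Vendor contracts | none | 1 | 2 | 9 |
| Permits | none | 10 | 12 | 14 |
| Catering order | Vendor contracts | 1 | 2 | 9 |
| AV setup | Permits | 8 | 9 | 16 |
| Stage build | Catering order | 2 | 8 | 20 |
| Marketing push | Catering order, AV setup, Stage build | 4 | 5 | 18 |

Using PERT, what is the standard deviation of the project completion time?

te_Vendor contracts = (1 + 4·2 + 9)/6 = 18/6 = 3; σ²_Vendor contracts = ((9−1)/6)² = 1.778
te_Permits = (10 + 4·12 + 14)/6 = 72/6 = 12; σ²_Permits = ((14−10)/6)² = 0.444
te_Catering order = (1 + 4·2 + 9)/6 = 18/6 = 3; σ²_Catering order = ((9−1)/6)² = 1.778
te_AV setup = (8 + 4·9 + 16)/6 = 60/6 = 10; σ²_AV setup = ((16−8)/6)² = 1.778
te_Stage build = (2 + 4·8 + 20)/6 = 54/6 = 9; σ²_Stage build = ((20−2)/6)² = 9.000
te_Marketing push = (4 + 4·5 + 18)/6 = 42/6 = 7; σ²_Marketing push = ((18−4)/6)² = 5.444

Forward pass:
ES_Vendor contracts = 0; EF_Vendor contracts = 3
ES_Permits = 0; EF_Permits = 12
ES_Catering order = 3; EF_Catering order = 3+3 = 6
ES_AV setup = 12; EF_AV setup = 12+10 = 22
ES_Stage build = 6; EF_Stage build = 6+9 = 15
ES_Marketing push = max(EF_Catering order=6, EF_AV setup=22, EF_Stage build=15) = 22; EF_Marketing push = 22+7 = 29
Expected project duration μ = 29 hours. Critical path: Permits → AV setup → Marketing push.

Variance along critical path = 0.444 + 1.778 + 5.444 = 7.667
σ = √7.667 = 2.769 hours

2.77 hours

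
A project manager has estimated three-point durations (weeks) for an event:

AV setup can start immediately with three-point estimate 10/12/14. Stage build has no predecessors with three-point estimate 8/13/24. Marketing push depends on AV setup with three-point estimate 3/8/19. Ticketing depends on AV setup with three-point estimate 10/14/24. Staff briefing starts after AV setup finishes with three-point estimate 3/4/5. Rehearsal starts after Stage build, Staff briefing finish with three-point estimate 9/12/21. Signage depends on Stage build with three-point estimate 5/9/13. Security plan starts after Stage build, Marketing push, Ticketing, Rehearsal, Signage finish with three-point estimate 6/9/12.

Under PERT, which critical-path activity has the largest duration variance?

Rehearsal

te_AV setup = (10 + 4·12 + 14)/6 = 72/6 = 12; σ²_AV setup = ((14−10)/6)² = 0.444
te_Stage build = (8 + 4·13 + 24)/6 = 84/6 = 14; σ²_Stage build = ((24−8)/6)² = 7.111
te_Marketing push = (3 + 4·8 + 19)/6 = 54/6 = 9; σ²_Marketing push = ((19−3)/6)² = 7.111
te_Ticketing = (10 + 4·14 + 24)/6 = 90/6 = 15; σ²_Ticketing = ((24−10)/6)² = 5.444
te_Staff briefing = (3 + 4·4 + 5)/6 = 24/6 = 4; σ²_Staff briefing = ((5−3)/6)² = 0.111
te_Rehearsal = (9 + 4·12 + 21)/6 = 78/6 = 13; σ²_Rehearsal = ((21−9)/6)² = 4.000
te_Signage = (5 + 4·9 + 13)/6 = 54/6 = 9; σ²_Signage = ((13−5)/6)² = 1.778
te_Security plan = (6 + 4·9 + 12)/6 = 54/6 = 9; σ²_Security plan = ((12−6)/6)² = 1.000

Forward pass:
ES_AV setup = 0; EF_AV setup = 12
ES_Stage build = 0; EF_Stage build = 14
ES_Marketing push = 12; EF_Marketing push = 12+9 = 21
ES_Ticketing = 12; EF_Ticketing = 12+15 = 27
ES_Staff briefing = 12; EF_Staff briefing = 12+4 = 16
ES_Rehearsal = max(EF_Stage build=14, EF_Staff briefing=16) = 16; EF_Rehearsal = 16+13 = 29
ES_Signage = 14; EF_Signage = 14+9 = 23
ES_Security plan = max(EF_Stage build=14, EF_Marketing push=21, EF_Ticketing=27, EF_Rehearsal=29, EF_Signage=23) = 29; EF_Security plan = 29+9 = 38
Expected project duration μ = 38 weeks. Critical path: AV setup → Staff briefing → Rehearsal → Security plan.

Variances on critical path: σ²_AV setup=0.444, σ²_Staff briefing=0.111, σ²_Rehearsal=4.000, σ²_Security plan=1.000.
Largest is σ²_Rehearsal = 4.000.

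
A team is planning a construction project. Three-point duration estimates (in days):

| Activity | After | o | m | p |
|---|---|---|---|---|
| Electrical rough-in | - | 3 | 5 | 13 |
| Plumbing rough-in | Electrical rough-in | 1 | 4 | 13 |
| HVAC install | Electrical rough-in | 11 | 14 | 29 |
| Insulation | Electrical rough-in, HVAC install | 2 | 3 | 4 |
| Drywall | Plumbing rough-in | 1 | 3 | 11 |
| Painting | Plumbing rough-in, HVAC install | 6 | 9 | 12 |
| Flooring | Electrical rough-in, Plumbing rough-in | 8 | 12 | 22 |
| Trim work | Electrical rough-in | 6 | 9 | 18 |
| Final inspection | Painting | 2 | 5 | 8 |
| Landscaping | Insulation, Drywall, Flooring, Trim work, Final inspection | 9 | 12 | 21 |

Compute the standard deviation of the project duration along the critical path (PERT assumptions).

te_Electrical rough-in = (3 + 4·5 + 13)/6 = 36/6 = 6; σ²_Electrical rough-in = ((13−3)/6)² = 2.778
te_Plumbing rough-in = (1 + 4·4 + 13)/6 = 30/6 = 5; σ²_Plumbing rough-in = ((13−1)/6)² = 4.000
te_HVAC install = (11 + 4·14 + 29)/6 = 96/6 = 16; σ²_HVAC install = ((29−11)/6)² = 9.000
te_Insulation = (2 + 4·3 + 4)/6 = 18/6 = 3; σ²_Insulation = ((4−2)/6)² = 0.111
te_Drywall = (1 + 4·3 + 11)/6 = 24/6 = 4; σ²_Drywall = ((11−1)/6)² = 2.778
te_Painting = (6 + 4·9 + 12)/6 = 54/6 = 9; σ²_Painting = ((12−6)/6)² = 1.000
te_Flooring = (8 + 4·12 + 22)/6 = 78/6 = 13; σ²_Flooring = ((22−8)/6)² = 5.444
te_Trim work = (6 + 4·9 + 18)/6 = 60/6 = 10; σ²_Trim work = ((18−6)/6)² = 4.000
te_Final inspection = (2 + 4·5 + 8)/6 = 30/6 = 5; σ²_Final inspection = ((8−2)/6)² = 1.000
te_Landscaping = (9 + 4·12 + 21)/6 = 78/6 = 13; σ²_Landscaping = ((21−9)/6)² = 4.000

Forward pass:
ES_Electrical rough-in = 0; EF_Electrical rough-in = 6
ES_Plumbing rough-in = 6; EF_Plumbing rough-in = 6+5 = 11
ES_HVAC install = 6; EF_HVAC install = 6+16 = 22
ES_Insulation = max(EF_Electrical rough-in=6, EF_HVAC install=22) = 22; EF_Insulation = 22+3 = 25
ES_Drywall = 11; EF_Drywall = 11+4 = 15
ES_Painting = max(EF_Plumbing rough-in=11, EF_HVAC install=22) = 22; EF_Painting = 22+9 = 31
ES_Flooring = max(EF_Electrical rough-in=6, EF_Plumbing rough-in=11) = 11; EF_Flooring = 11+13 = 24
ES_Trim work = 6; EF_Trim work = 6+10 = 16
ES_Final inspection = 31; EF_Final inspection = 31+5 = 36
ES_Landscaping = max(EF_Insulation=25, EF_Drywall=15, EF_Flooring=24, EF_Trim work=16, EF_Final inspection=36) = 36; EF_Landscaping = 36+13 = 49
Expected project duration μ = 49 days. Critical path: Electrical rough-in → HVAC install → Painting → Final inspection → Landscaping.

Variance along critical path = 2.778 + 9.000 + 1.000 + 1.000 + 4.000 = 17.778
σ = √17.778 = 4.216 days

4.22 days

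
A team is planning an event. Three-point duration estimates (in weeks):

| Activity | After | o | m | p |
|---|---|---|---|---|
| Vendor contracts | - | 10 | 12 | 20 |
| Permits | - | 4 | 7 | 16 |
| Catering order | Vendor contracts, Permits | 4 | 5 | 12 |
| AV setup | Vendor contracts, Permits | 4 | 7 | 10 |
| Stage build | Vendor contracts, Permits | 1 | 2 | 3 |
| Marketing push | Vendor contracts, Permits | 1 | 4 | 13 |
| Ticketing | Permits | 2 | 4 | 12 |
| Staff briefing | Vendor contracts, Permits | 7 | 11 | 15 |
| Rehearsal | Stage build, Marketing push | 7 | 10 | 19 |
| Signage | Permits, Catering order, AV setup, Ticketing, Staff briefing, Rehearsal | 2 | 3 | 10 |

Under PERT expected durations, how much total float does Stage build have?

te_Vendor contracts = (10 + 4·12 + 20)/6 = 78/6 = 13
te_Permits = (4 + 4·7 + 16)/6 = 48/6 = 8
te_Catering order = (4 + 4·5 + 12)/6 = 36/6 = 6
te_AV setup = (4 + 4·7 + 10)/6 = 42/6 = 7
te_Stage build = (1 + 4·2 + 3)/6 = 12/6 = 2
te_Marketing push = (1 + 4·4 + 13)/6 = 30/6 = 5
te_Ticketing = (2 + 4·4 + 12)/6 = 30/6 = 5
te_Staff briefing = (7 + 4·11 + 15)/6 = 66/6 = 11
te_Rehearsal = (7 + 4·10 + 19)/6 = 66/6 = 11
te_Signage = (2 + 4·3 + 10)/6 = 24/6 = 4

Forward pass:
ES_Vendor contracts = 0; EF_Vendor contracts = 13
ES_Permits = 0; EF_Permits = 8
ES_Catering order = max(EF_Vendor contracts=13, EF_Permits=8) = 13; EF_Catering order = 13+6 = 19
ES_AV setup = max(EF_Vendor contracts=13, EF_Permits=8) = 13; EF_AV setup = 13+7 = 20
ES_Stage build = max(EF_Vendor contracts=13, EF_Permits=8) = 13; EF_Stage build = 13+2 = 15
ES_Marketing push = max(EF_Vendor contracts=13, EF_Permits=8) = 13; EF_Marketing push = 13+5 = 18
ES_Ticketing = 8; EF_Ticketing = 8+5 = 13
ES_Staff briefing = max(EF_Vendor contracts=13, EF_Permits=8) = 13; EF_Staff briefing = 13+11 = 24
ES_Rehearsal = max(EF_Stage build=15, EF_Marketing push=18) = 18; EF_Rehearsal = 18+11 = 29
ES_Signage = max(EF_Permits=8, EF_Catering order=19, EF_AV setup=20, EF_Ticketing=13, EF_Staff briefing=24, EF_Rehearsal=29) = 29; EF_Signage = 29+4 = 33
Expected project duration μ = 33 weeks. Critical path: Vendor contracts → Marketing push → Rehearsal → Signage.

Backward pass:
LF_Signage = 33; LS_Signage = 33−4 = 29
LF_Rehearsal = LS_Signage = 29; LS_Rehearsal = 29−11 = 18
LF_Staff briefing = LS_Signage = 29; LS_Staff briefing = 29−11 = 18
LF_Ticketing = LS_Signage = 29; LS_Ticketing = 29−5 = 24
LF_Marketing push = LS_Rehearsal = 18; LS_Marketing push = 18−5 = 13
LF_Stage build = LS_Rehearsal = 18; LS_Stage build = 18−2 = 16
LF_AV setup = LS_Signage = 29; LS_AV setup = 29−7 = 22
LF_Catering order = LS_Signage = 29; LS_Catering order = 29−6 = 23
LF_Permits = min(LS_Catering order=23, LS_AV setup=22, LS_Stage build=16, LS_Marketing push=13, LS_Ticketing=24, LS_Staff briefing=18, LS_Signage=29) = 13; LS_Permits = 13−8 = 5
LF_Vendor contracts = min(LS_Catering order=23, LS_AV setup=22, LS_Stage build=16, LS_Marketing push=13, LS_Staff briefing=18) = 13; LS_Vendor contracts = 13−13 = 0
Slack_Stage build = LS_Stage build − ES_Stage build = 16 − 13 = 3

3 weeks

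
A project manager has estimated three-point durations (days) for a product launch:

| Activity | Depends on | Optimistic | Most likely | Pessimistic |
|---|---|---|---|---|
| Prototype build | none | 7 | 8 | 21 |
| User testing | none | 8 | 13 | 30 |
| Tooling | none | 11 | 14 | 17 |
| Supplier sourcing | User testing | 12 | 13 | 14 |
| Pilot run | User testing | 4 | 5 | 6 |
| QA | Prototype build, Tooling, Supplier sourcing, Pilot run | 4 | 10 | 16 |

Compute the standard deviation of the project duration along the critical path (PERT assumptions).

4.19 days

te_Prototype build = (7 + 4·8 + 21)/6 = 60/6 = 10; σ²_Prototype build = ((21−7)/6)² = 5.444
te_User testing = (8 + 4·13 + 30)/6 = 90/6 = 15; σ²_User testing = ((30−8)/6)² = 13.444
te_Tooling = (11 + 4·14 + 17)/6 = 84/6 = 14; σ²_Tooling = ((17−11)/6)² = 1.000
te_Supplier sourcing = (12 + 4·13 + 14)/6 = 78/6 = 13; σ²_Supplier sourcing = ((14−12)/6)² = 0.111
te_Pilot run = (4 + 4·5 + 6)/6 = 30/6 = 5; σ²_Pilot run = ((6−4)/6)² = 0.111
te_QA = (4 + 4·10 + 16)/6 = 60/6 = 10; σ²_QA = ((16−4)/6)² = 4.000

Forward pass:
ES_Prototype build = 0; EF_Prototype build = 10
ES_User testing = 0; EF_User testing = 15
ES_Tooling = 0; EF_Tooling = 14
ES_Supplier sourcing = 15; EF_Supplier sourcing = 15+13 = 28
ES_Pilot run = 15; EF_Pilot run = 15+5 = 20
ES_QA = max(EF_Prototype build=10, EF_Tooling=14, EF_Supplier sourcing=28, EF_Pilot run=20) = 28; EF_QA = 28+10 = 38
Expected project duration μ = 38 days. Critical path: User testing → Supplier sourcing → QA.

Variance along critical path = 13.444 + 0.111 + 4.000 = 17.556
σ = √17.556 = 4.190 days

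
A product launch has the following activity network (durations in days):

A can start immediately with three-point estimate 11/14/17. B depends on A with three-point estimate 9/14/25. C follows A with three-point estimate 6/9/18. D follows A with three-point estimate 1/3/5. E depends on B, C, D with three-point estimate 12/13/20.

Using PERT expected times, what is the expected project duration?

te_A = (11 + 4·14 + 17)/6 = 84/6 = 14
te_B = (9 + 4·14 + 25)/6 = 90/6 = 15
te_C = (6 + 4·9 + 18)/6 = 60/6 = 10
te_D = (1 + 4·3 + 5)/6 = 18/6 = 3
te_E = (12 + 4·13 + 20)/6 = 84/6 = 14

Forward pass:
ES_A = 0; EF_A = 14
ES_B = 14; EF_B = 14+15 = 29
ES_C = 14; EF_C = 14+10 = 24
ES_D = 14; EF_D = 14+3 = 17
ES_E = max(EF_B=29, EF_C=24, EF_D=17) = 29; EF_E = 29+14 = 43
Expected project duration μ = 43 days. Critical path: A → B → E.

43 days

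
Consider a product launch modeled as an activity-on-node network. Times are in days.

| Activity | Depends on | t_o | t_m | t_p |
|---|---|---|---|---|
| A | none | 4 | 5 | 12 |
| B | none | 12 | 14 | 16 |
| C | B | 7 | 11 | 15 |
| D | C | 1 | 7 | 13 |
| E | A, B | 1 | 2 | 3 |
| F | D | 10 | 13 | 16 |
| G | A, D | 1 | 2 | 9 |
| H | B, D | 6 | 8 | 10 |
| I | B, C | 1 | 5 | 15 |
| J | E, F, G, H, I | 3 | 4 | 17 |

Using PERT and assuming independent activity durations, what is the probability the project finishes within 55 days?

te_A = (4 + 4·5 + 12)/6 = 36/6 = 6; σ²_A = ((12−4)/6)² = 1.778
te_B = (12 + 4·14 + 16)/6 = 84/6 = 14; σ²_B = ((16−12)/6)² = 0.444
te_C = (7 + 4·11 + 15)/6 = 66/6 = 11; σ²_C = ((15−7)/6)² = 1.778
te_D = (1 + 4·7 + 13)/6 = 42/6 = 7; σ²_D = ((13−1)/6)² = 4.000
te_E = (1 + 4·2 + 3)/6 = 12/6 = 2; σ²_E = ((3−1)/6)² = 0.111
te_F = (10 + 4·13 + 16)/6 = 78/6 = 13; σ²_F = ((16−10)/6)² = 1.000
te_G = (1 + 4·2 + 9)/6 = 18/6 = 3; σ²_G = ((9−1)/6)² = 1.778
te_H = (6 + 4·8 + 10)/6 = 48/6 = 8; σ²_H = ((10−6)/6)² = 0.444
te_I = (1 + 4·5 + 15)/6 = 36/6 = 6; σ²_I = ((15−1)/6)² = 5.444
te_J = (3 + 4·4 + 17)/6 = 36/6 = 6; σ²_J = ((17−3)/6)² = 5.444

Forward pass:
ES_A = 0; EF_A = 6
ES_B = 0; EF_B = 14
ES_C = 14; EF_C = 14+11 = 25
ES_D = 25; EF_D = 25+7 = 32
ES_E = max(EF_A=6, EF_B=14) = 14; EF_E = 14+2 = 16
ES_F = 32; EF_F = 32+13 = 45
ES_G = max(EF_A=6, EF_D=32) = 32; EF_G = 32+3 = 35
ES_H = max(EF_B=14, EF_D=32) = 32; EF_H = 32+8 = 40
ES_I = max(EF_B=14, EF_C=25) = 25; EF_I = 25+6 = 31
ES_J = max(EF_E=16, EF_F=45, EF_G=35, EF_H=40, EF_I=31) = 45; EF_J = 45+6 = 51
Expected project duration μ = 51 days. Critical path: B → C → D → F → J.

Variance along critical path = 0.444 + 1.778 + 4.000 + 1.000 + 5.444 = 12.667; σ = √12.667 = 3.559 days.
Z = (55 − 51) / 3.559 = 1.124
P(T ≤ 55) = Φ(1.124) ≈ 0.869

0.869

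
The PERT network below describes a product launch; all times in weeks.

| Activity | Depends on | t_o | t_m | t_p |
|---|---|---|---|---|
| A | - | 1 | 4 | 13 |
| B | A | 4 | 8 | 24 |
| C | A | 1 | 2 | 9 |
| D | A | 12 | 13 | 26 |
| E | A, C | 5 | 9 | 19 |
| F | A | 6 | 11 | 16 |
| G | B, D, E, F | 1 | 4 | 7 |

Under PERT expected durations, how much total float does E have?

2 weeks

te_A = (1 + 4·4 + 13)/6 = 30/6 = 5
te_B = (4 + 4·8 + 24)/6 = 60/6 = 10
te_C = (1 + 4·2 + 9)/6 = 18/6 = 3
te_D = (12 + 4·13 + 26)/6 = 90/6 = 15
te_E = (5 + 4·9 + 19)/6 = 60/6 = 10
te_F = (6 + 4·11 + 16)/6 = 66/6 = 11
te_G = (1 + 4·4 + 7)/6 = 24/6 = 4

Forward pass:
ES_A = 0; EF_A = 5
ES_B = 5; EF_B = 5+10 = 15
ES_C = 5; EF_C = 5+3 = 8
ES_D = 5; EF_D = 5+15 = 20
ES_E = max(EF_A=5, EF_C=8) = 8; EF_E = 8+10 = 18
ES_F = 5; EF_F = 5+11 = 16
ES_G = max(EF_B=15, EF_D=20, EF_E=18, EF_F=16) = 20; EF_G = 20+4 = 24
Expected project duration μ = 24 weeks. Critical path: A → D → G.

Backward pass:
LF_G = 24; LS_G = 24−4 = 20
LF_F = LS_G = 20; LS_F = 20−11 = 9
LF_E = LS_G = 20; LS_E = 20−10 = 10
LF_D = LS_G = 20; LS_D = 20−15 = 5
LF_C = LS_E = 10; LS_C = 10−3 = 7
LF_B = LS_G = 20; LS_B = 20−10 = 10
LF_A = min(LS_B=10, LS_C=7, LS_D=5, LS_E=10, LS_F=9) = 5; LS_A = 5−5 = 0
Slack_E = LS_E − ES_E = 10 − 8 = 2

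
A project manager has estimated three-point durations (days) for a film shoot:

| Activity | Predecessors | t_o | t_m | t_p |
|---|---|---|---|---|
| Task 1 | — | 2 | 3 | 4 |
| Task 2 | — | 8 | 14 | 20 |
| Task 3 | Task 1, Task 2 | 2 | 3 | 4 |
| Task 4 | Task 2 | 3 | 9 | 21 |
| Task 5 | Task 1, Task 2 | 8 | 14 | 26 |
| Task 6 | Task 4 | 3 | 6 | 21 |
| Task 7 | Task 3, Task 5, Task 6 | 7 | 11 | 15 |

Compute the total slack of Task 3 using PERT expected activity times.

te_Task 1 = (2 + 4·3 + 4)/6 = 18/6 = 3
te_Task 2 = (8 + 4·14 + 20)/6 = 84/6 = 14
te_Task 3 = (2 + 4·3 + 4)/6 = 18/6 = 3
te_Task 4 = (3 + 4·9 + 21)/6 = 60/6 = 10
te_Task 5 = (8 + 4·14 + 26)/6 = 90/6 = 15
te_Task 6 = (3 + 4·6 + 21)/6 = 48/6 = 8
te_Task 7 = (7 + 4·11 + 15)/6 = 66/6 = 11

Forward pass:
ES_Task 1 = 0; EF_Task 1 = 3
ES_Task 2 = 0; EF_Task 2 = 14
ES_Task 3 = max(EF_Task 1=3, EF_Task 2=14) = 14; EF_Task 3 = 14+3 = 17
ES_Task 4 = 14; EF_Task 4 = 14+10 = 24
ES_Task 5 = max(EF_Task 1=3, EF_Task 2=14) = 14; EF_Task 5 = 14+15 = 29
ES_Task 6 = 24; EF_Task 6 = 24+8 = 32
ES_Task 7 = max(EF_Task 3=17, EF_Task 5=29, EF_Task 6=32) = 32; EF_Task 7 = 32+11 = 43
Expected project duration μ = 43 days. Critical path: Task 2 → Task 4 → Task 6 → Task 7.

Backward pass:
LF_Task 7 = 43; LS_Task 7 = 43−11 = 32
LF_Task 6 = LS_Task 7 = 32; LS_Task 6 = 32−8 = 24
LF_Task 5 = LS_Task 7 = 32; LS_Task 5 = 32−15 = 17
LF_Task 4 = LS_Task 6 = 24; LS_Task 4 = 24−10 = 14
LF_Task 3 = LS_Task 7 = 32; LS_Task 3 = 32−3 = 29
LF_Task 2 = min(LS_Task 3=29, LS_Task 4=14, LS_Task 5=17) = 14; LS_Task 2 = 14−14 = 0
LF_Task 1 = min(LS_Task 3=29, LS_Task 5=17) = 17; LS_Task 1 = 17−3 = 14
Slack_Task 3 = LS_Task 3 − ES_Task 3 = 29 − 14 = 15

15 days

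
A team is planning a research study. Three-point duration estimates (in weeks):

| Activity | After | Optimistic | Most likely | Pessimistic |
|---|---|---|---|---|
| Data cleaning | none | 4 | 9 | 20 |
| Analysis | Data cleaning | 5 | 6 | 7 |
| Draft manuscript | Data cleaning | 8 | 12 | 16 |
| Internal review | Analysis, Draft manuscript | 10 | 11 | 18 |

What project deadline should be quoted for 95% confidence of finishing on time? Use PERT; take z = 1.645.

39.4 weeks

te_Data cleaning = (4 + 4·9 + 20)/6 = 60/6 = 10; σ²_Data cleaning = ((20−4)/6)² = 7.111
te_Analysis = (5 + 4·6 + 7)/6 = 36/6 = 6; σ²_Analysis = ((7−5)/6)² = 0.111
te_Draft manuscript = (8 + 4·12 + 16)/6 = 72/6 = 12; σ²_Draft manuscript = ((16−8)/6)² = 1.778
te_Internal review = (10 + 4·11 + 18)/6 = 72/6 = 12; σ²_Internal review = ((18−10)/6)² = 1.778

Forward pass:
ES_Data cleaning = 0; EF_Data cleaning = 10
ES_Analysis = 10; EF_Analysis = 10+6 = 16
ES_Draft manuscript = 10; EF_Draft manuscript = 10+12 = 22
ES_Internal review = max(EF_Analysis=16, EF_Draft manuscript=22) = 22; EF_Internal review = 22+12 = 34
Expected project duration μ = 34 weeks. Critical path: Data cleaning → Draft manuscript → Internal review.

Variance along critical path = 7.111 + 1.778 + 1.778 = 10.667; σ = 3.266 weeks.
D = μ + z·σ = 34 + 1.645·3.266 = 39.4 weeks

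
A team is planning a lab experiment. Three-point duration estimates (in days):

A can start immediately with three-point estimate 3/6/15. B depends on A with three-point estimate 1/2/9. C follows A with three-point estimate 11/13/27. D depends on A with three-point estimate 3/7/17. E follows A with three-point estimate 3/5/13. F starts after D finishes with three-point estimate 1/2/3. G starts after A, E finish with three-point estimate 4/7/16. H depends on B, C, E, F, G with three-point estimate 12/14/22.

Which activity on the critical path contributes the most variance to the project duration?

te_A = (3 + 4·6 + 15)/6 = 42/6 = 7; σ²_A = ((15−3)/6)² = 4.000
te_B = (1 + 4·2 + 9)/6 = 18/6 = 3; σ²_B = ((9−1)/6)² = 1.778
te_C = (11 + 4·13 + 27)/6 = 90/6 = 15; σ²_C = ((27−11)/6)² = 7.111
te_D = (3 + 4·7 + 17)/6 = 48/6 = 8; σ²_D = ((17−3)/6)² = 5.444
te_E = (3 + 4·5 + 13)/6 = 36/6 = 6; σ²_E = ((13−3)/6)² = 2.778
te_F = (1 + 4·2 + 3)/6 = 12/6 = 2; σ²_F = ((3−1)/6)² = 0.111
te_G = (4 + 4·7 + 16)/6 = 48/6 = 8; σ²_G = ((16−4)/6)² = 4.000
te_H = (12 + 4·14 + 22)/6 = 90/6 = 15; σ²_H = ((22−12)/6)² = 2.778

Forward pass:
ES_A = 0; EF_A = 7
ES_B = 7; EF_B = 7+3 = 10
ES_C = 7; EF_C = 7+15 = 22
ES_D = 7; EF_D = 7+8 = 15
ES_E = 7; EF_E = 7+6 = 13
ES_F = 15; EF_F = 15+2 = 17
ES_G = max(EF_A=7, EF_E=13) = 13; EF_G = 13+8 = 21
ES_H = max(EF_B=10, EF_C=22, EF_E=13, EF_F=17, EF_G=21) = 22; EF_H = 22+15 = 37
Expected project duration μ = 37 days. Critical path: A → C → H.

Variances on critical path: σ²_A=4.000, σ²_C=7.111, σ²_H=2.778.
Largest is σ²_C = 7.111.

C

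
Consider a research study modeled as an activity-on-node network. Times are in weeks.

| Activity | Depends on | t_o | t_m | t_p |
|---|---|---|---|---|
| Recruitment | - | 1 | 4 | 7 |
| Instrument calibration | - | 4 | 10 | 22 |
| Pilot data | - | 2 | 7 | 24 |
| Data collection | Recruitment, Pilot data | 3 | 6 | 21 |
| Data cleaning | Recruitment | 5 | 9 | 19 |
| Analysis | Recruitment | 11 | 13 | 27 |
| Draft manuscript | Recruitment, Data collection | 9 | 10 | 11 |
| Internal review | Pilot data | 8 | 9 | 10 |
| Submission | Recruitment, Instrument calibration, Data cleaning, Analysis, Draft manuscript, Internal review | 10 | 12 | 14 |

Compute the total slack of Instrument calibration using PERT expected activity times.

te_Recruitment = (1 + 4·4 + 7)/6 = 24/6 = 4
te_Instrument calibration = (4 + 4·10 + 22)/6 = 66/6 = 11
te_Pilot data = (2 + 4·7 + 24)/6 = 54/6 = 9
te_Data collection = (3 + 4·6 + 21)/6 = 48/6 = 8
te_Data cleaning = (5 + 4·9 + 19)/6 = 60/6 = 10
te_Analysis = (11 + 4·13 + 27)/6 = 90/6 = 15
te_Draft manuscript = (9 + 4·10 + 11)/6 = 60/6 = 10
te_Internal review = (8 + 4·9 + 10)/6 = 54/6 = 9
te_Submission = (10 + 4·12 + 14)/6 = 72/6 = 12

Forward pass:
ES_Recruitment = 0; EF_Recruitment = 4
ES_Instrument calibration = 0; EF_Instrument calibration = 11
ES_Pilot data = 0; EF_Pilot data = 9
ES_Data collection = max(EF_Recruitment=4, EF_Pilot data=9) = 9; EF_Data collection = 9+8 = 17
ES_Data cleaning = 4; EF_Data cleaning = 4+10 = 14
ES_Analysis = 4; EF_Analysis = 4+15 = 19
ES_Draft manuscript = max(EF_Recruitment=4, EF_Data collection=17) = 17; EF_Draft manuscript = 17+10 = 27
ES_Internal review = 9; EF_Internal review = 9+9 = 18
ES_Submission = max(EF_Recruitment=4, EF_Instrument calibration=11, EF_Data cleaning=14, EF_Analysis=19, EF_Draft manuscript=27, EF_Internal review=18) = 27; EF_Submission = 27+12 = 39
Expected project duration μ = 39 weeks. Critical path: Pilot data → Data collection → Draft manuscript → Submission.

Backward pass:
LF_Submission = 39; LS_Submission = 39−12 = 27
LF_Internal review = LS_Submission = 27; LS_Internal review = 27−9 = 18
LF_Draft manuscript = LS_Submission = 27; LS_Draft manuscript = 27−10 = 17
LF_Analysis = LS_Submission = 27; LS_Analysis = 27−15 = 12
LF_Data cleaning = LS_Submission = 27; LS_Data cleaning = 27−10 = 17
LF_Data collection = LS_Draft manuscript = 17; LS_Data collection = 17−8 = 9
LF_Pilot data = min(LS_Data collection=9, LS_Internal review=18) = 9; LS_Pilot data = 9−9 = 0
LF_Instrument calibration = LS_Submission = 27; LS_Instrument calibration = 27−11 = 16
LF_Recruitment = min(LS_Data collection=9, LS_Data cleaning=17, LS_Analysis=12, LS_Draft manuscript=17, LS_Submission=27) = 9; LS_Recruitment = 9−4 = 5
Slack_Instrument calibration = LS_Instrument calibration − ES_Instrument calibration = 16 − 0 = 16

16 weeks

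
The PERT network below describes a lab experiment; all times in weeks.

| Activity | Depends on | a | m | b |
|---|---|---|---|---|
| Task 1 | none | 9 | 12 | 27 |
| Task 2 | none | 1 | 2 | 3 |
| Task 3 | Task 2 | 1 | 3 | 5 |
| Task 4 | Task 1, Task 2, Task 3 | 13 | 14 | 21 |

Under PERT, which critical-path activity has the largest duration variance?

Task 1

te_Task 1 = (9 + 4·12 + 27)/6 = 84/6 = 14; σ²_Task 1 = ((27−9)/6)² = 9.000
te_Task 2 = (1 + 4·2 + 3)/6 = 12/6 = 2; σ²_Task 2 = ((3−1)/6)² = 0.111
te_Task 3 = (1 + 4·3 + 5)/6 = 18/6 = 3; σ²_Task 3 = ((5−1)/6)² = 0.444
te_Task 4 = (13 + 4·14 + 21)/6 = 90/6 = 15; σ²_Task 4 = ((21−13)/6)² = 1.778

Forward pass:
ES_Task 1 = 0; EF_Task 1 = 14
ES_Task 2 = 0; EF_Task 2 = 2
ES_Task 3 = 2; EF_Task 3 = 2+3 = 5
ES_Task 4 = max(EF_Task 1=14, EF_Task 2=2, EF_Task 3=5) = 14; EF_Task 4 = 14+15 = 29
Expected project duration μ = 29 weeks. Critical path: Task 1 → Task 4.

Variances on critical path: σ²_Task 1=9.000, σ²_Task 4=1.778.
Largest is σ²_Task 1 = 9.000.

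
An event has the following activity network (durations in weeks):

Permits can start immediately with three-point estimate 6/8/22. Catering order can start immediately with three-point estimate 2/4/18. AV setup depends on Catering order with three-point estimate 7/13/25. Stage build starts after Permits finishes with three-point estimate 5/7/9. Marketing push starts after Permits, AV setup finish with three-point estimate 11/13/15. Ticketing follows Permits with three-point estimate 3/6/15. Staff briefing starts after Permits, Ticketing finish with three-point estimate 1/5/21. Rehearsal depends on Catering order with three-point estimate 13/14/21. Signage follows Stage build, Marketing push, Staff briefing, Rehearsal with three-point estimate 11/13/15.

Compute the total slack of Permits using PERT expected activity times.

te_Permits = (6 + 4·8 + 22)/6 = 60/6 = 10
te_Catering order = (2 + 4·4 + 18)/6 = 36/6 = 6
te_AV setup = (7 + 4·13 + 25)/6 = 84/6 = 14
te_Stage build = (5 + 4·7 + 9)/6 = 42/6 = 7
te_Marketing push = (11 + 4·13 + 15)/6 = 78/6 = 13
te_Ticketing = (3 + 4·6 + 15)/6 = 42/6 = 7
te_Staff briefing = (1 + 4·5 + 21)/6 = 42/6 = 7
te_Rehearsal = (13 + 4·14 + 21)/6 = 90/6 = 15
te_Signage = (11 + 4·13 + 15)/6 = 78/6 = 13

Forward pass:
ES_Permits = 0; EF_Permits = 10
ES_Catering order = 0; EF_Catering order = 6
ES_AV setup = 6; EF_AV setup = 6+14 = 20
ES_Stage build = 10; EF_Stage build = 10+7 = 17
ES_Marketing push = max(EF_Permits=10, EF_AV setup=20) = 20; EF_Marketing push = 20+13 = 33
ES_Ticketing = 10; EF_Ticketing = 10+7 = 17
ES_Staff briefing = max(EF_Permits=10, EF_Ticketing=17) = 17; EF_Staff briefing = 17+7 = 24
ES_Rehearsal = 6; EF_Rehearsal = 6+15 = 21
ES_Signage = max(EF_Stage build=17, EF_Marketing push=33, EF_Staff briefing=24, EF_Rehearsal=21) = 33; EF_Signage = 33+13 = 46
Expected project duration μ = 46 weeks. Critical path: Catering order → AV setup → Marketing push → Signage.

Backward pass:
LF_Signage = 46; LS_Signage = 46−13 = 33
LF_Rehearsal = LS_Signage = 33; LS_Rehearsal = 33−15 = 18
LF_Staff briefing = LS_Signage = 33; LS_Staff briefing = 33−7 = 26
LF_Ticketing = LS_Staff briefing = 26; LS_Ticketing = 26−7 = 19
LF_Marketing push = LS_Signage = 33; LS_Marketing push = 33−13 = 20
LF_Stage build = LS_Signage = 33; LS_Stage build = 33−7 = 26
LF_AV setup = LS_Marketing push = 20; LS_AV setup = 20−14 = 6
LF_Catering order = min(LS_AV setup=6, LS_Rehearsal=18) = 6; LS_Catering order = 6−6 = 0
LF_Permits = min(LS_Stage build=26, LS_Marketing push=20, LS_Ticketing=19, LS_Staff briefing=26) = 19; LS_Permits = 19−10 = 9
Slack_Permits = LS_Permits − ES_Permits = 9 − 0 = 9

9 weeks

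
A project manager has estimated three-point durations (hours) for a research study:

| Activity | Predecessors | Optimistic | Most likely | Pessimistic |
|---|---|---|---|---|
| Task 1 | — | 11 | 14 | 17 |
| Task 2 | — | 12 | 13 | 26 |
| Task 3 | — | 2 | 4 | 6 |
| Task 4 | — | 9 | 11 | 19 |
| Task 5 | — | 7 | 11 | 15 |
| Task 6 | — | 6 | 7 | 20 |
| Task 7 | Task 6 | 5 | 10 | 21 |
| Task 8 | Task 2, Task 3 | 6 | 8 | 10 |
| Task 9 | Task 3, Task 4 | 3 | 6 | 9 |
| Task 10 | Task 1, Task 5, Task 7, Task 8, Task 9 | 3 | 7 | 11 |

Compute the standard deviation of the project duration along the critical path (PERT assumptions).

te_Task 1 = (11 + 4·14 + 17)/6 = 84/6 = 14; σ²_Task 1 = ((17−11)/6)² = 1.000
te_Task 2 = (12 + 4·13 + 26)/6 = 90/6 = 15; σ²_Task 2 = ((26−12)/6)² = 5.444
te_Task 3 = (2 + 4·4 + 6)/6 = 24/6 = 4; σ²_Task 3 = ((6−2)/6)² = 0.444
te_Task 4 = (9 + 4·11 + 19)/6 = 72/6 = 12; σ²_Task 4 = ((19−9)/6)² = 2.778
te_Task 5 = (7 + 4·11 + 15)/6 = 66/6 = 11; σ²_Task 5 = ((15−7)/6)² = 1.778
te_Task 6 = (6 + 4·7 + 20)/6 = 54/6 = 9; σ²_Task 6 = ((20−6)/6)² = 5.444
te_Task 7 = (5 + 4·10 + 21)/6 = 66/6 = 11; σ²_Task 7 = ((21−5)/6)² = 7.111
te_Task 8 = (6 + 4·8 + 10)/6 = 48/6 = 8; σ²_Task 8 = ((10−6)/6)² = 0.444
te_Task 9 = (3 + 4·6 + 9)/6 = 36/6 = 6; σ²_Task 9 = ((9−3)/6)² = 1.000
te_Task 10 = (3 + 4·7 + 11)/6 = 42/6 = 7; σ²_Task 10 = ((11−3)/6)² = 1.778

Forward pass:
ES_Task 1 = 0; EF_Task 1 = 14
ES_Task 2 = 0; EF_Task 2 = 15
ES_Task 3 = 0; EF_Task 3 = 4
ES_Task 4 = 0; EF_Task 4 = 12
ES_Task 5 = 0; EF_Task 5 = 11
ES_Task 6 = 0; EF_Task 6 = 9
ES_Task 7 = 9; EF_Task 7 = 9+11 = 20
ES_Task 8 = max(EF_Task 2=15, EF_Task 3=4) = 15; EF_Task 8 = 15+8 = 23
ES_Task 9 = max(EF_Task 3=4, EF_Task 4=12) = 12; EF_Task 9 = 12+6 = 18
ES_Task 10 = max(EF_Task 1=14, EF_Task 5=11, EF_Task 7=20, EF_Task 8=23, EF_Task 9=18) = 23; EF_Task 10 = 23+7 = 30
Expected project duration μ = 30 hours. Critical path: Task 2 → Task 8 → Task 10.

Variance along critical path = 5.444 + 0.444 + 1.778 = 7.667
σ = √7.667 = 2.769 hours

2.77 hours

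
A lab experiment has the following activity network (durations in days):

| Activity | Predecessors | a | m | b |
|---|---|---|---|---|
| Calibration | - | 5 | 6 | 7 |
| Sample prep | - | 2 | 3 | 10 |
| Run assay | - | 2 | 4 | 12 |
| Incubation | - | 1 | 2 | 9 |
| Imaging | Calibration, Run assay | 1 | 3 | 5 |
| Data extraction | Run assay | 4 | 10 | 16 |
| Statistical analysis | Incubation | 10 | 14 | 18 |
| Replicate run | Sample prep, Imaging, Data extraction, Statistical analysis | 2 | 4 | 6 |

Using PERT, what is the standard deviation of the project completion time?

te_Calibration = (5 + 4·6 + 7)/6 = 36/6 = 6; σ²_Calibration = ((7−5)/6)² = 0.111
te_Sample prep = (2 + 4·3 + 10)/6 = 24/6 = 4; σ²_Sample prep = ((10−2)/6)² = 1.778
te_Run assay = (2 + 4·4 + 12)/6 = 30/6 = 5; σ²_Run assay = ((12−2)/6)² = 2.778
te_Incubation = (1 + 4·2 + 9)/6 = 18/6 = 3; σ²_Incubation = ((9−1)/6)² = 1.778
te_Imaging = (1 + 4·3 + 5)/6 = 18/6 = 3; σ²_Imaging = ((5−1)/6)² = 0.444
te_Data extraction = (4 + 4·10 + 16)/6 = 60/6 = 10; σ²_Data extraction = ((16−4)/6)² = 4.000
te_Statistical analysis = (10 + 4·14 + 18)/6 = 84/6 = 14; σ²_Statistical analysis = ((18−10)/6)² = 1.778
te_Replicate run = (2 + 4·4 + 6)/6 = 24/6 = 4; σ²_Replicate run = ((6−2)/6)² = 0.444

Forward pass:
ES_Calibration = 0; EF_Calibration = 6
ES_Sample prep = 0; EF_Sample prep = 4
ES_Run assay = 0; EF_Run assay = 5
ES_Incubation = 0; EF_Incubation = 3
ES_Imaging = max(EF_Calibration=6, EF_Run assay=5) = 6; EF_Imaging = 6+3 = 9
ES_Data extraction = 5; EF_Data extraction = 5+10 = 15
ES_Statistical analysis = 3; EF_Statistical analysis = 3+14 = 17
ES_Replicate run = max(EF_Sample prep=4, EF_Imaging=9, EF_Data extraction=15, EF_Statistical analysis=17) = 17; EF_Replicate run = 17+4 = 21
Expected project duration μ = 21 days. Critical path: Incubation → Statistical analysis → Replicate run.

Variance along critical path = 1.778 + 1.778 + 0.444 = 4.000
σ = √4.000 = 2.000 days

2.00 days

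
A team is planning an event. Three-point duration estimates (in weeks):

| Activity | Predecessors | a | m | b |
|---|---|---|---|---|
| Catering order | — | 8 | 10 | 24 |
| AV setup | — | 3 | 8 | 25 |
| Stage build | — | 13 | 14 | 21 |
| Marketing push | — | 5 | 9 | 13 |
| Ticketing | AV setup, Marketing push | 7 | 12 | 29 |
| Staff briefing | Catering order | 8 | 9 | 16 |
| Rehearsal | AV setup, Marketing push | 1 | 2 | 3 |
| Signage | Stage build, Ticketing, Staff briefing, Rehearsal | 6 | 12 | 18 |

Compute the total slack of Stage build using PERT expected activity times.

te_Catering order = (8 + 4·10 + 24)/6 = 72/6 = 12
te_AV setup = (3 + 4·8 + 25)/6 = 60/6 = 10
te_Stage build = (13 + 4·14 + 21)/6 = 90/6 = 15
te_Marketing push = (5 + 4·9 + 13)/6 = 54/6 = 9
te_Ticketing = (7 + 4·12 + 29)/6 = 84/6 = 14
te_Staff briefing = (8 + 4·9 + 16)/6 = 60/6 = 10
te_Rehearsal = (1 + 4·2 + 3)/6 = 12/6 = 2
te_Signage = (6 + 4·12 + 18)/6 = 72/6 = 12

Forward pass:
ES_Catering order = 0; EF_Catering order = 12
ES_AV setup = 0; EF_AV setup = 10
ES_Stage build = 0; EF_Stage build = 15
ES_Marketing push = 0; EF_Marketing push = 9
ES_Ticketing = max(EF_AV setup=10, EF_Marketing push=9) = 10; EF_Ticketing = 10+14 = 24
ES_Staff briefing = 12; EF_Staff briefing = 12+10 = 22
ES_Rehearsal = max(EF_AV setup=10, EF_Marketing push=9) = 10; EF_Rehearsal = 10+2 = 12
ES_Signage = max(EF_Stage build=15, EF_Ticketing=24, EF_Staff briefing=22, EF_Rehearsal=12) = 24; EF_Signage = 24+12 = 36
Expected project duration μ = 36 weeks. Critical path: AV setup → Ticketing → Signage.

Backward pass:
LF_Signage = 36; LS_Signage = 36−12 = 24
LF_Rehearsal = LS_Signage = 24; LS_Rehearsal = 24−2 = 22
LF_Staff briefing = LS_Signage = 24; LS_Staff briefing = 24−10 = 14
LF_Ticketing = LS_Signage = 24; LS_Ticketing = 24−14 = 10
LF_Marketing push = min(LS_Ticketing=10, LS_Rehearsal=22) = 10; LS_Marketing push = 10−9 = 1
LF_Stage build = LS_Signage = 24; LS_Stage build = 24−15 = 9
LF_AV setup = min(LS_Ticketing=10, LS_Rehearsal=22) = 10; LS_AV setup = 10−10 = 0
LF_Catering order = LS_Staff briefing = 14; LS_Catering order = 14−12 = 2
Slack_Stage build = LS_Stage build − ES_Stage build = 9 − 0 = 9

9 weeks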